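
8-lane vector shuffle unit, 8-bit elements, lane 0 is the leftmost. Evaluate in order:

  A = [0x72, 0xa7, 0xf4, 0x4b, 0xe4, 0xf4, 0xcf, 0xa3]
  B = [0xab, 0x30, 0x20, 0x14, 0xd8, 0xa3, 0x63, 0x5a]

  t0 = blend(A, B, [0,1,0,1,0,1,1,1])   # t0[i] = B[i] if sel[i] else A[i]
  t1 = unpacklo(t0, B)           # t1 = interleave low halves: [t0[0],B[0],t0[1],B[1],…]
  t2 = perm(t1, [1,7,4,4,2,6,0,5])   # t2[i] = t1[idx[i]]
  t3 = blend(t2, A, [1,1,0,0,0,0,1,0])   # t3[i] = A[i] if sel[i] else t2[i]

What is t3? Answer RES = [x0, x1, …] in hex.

  t0: 72 30 f4 14 e4 a3 63 5a
  t1: 72 ab 30 30 f4 20 14 14
  t2: ab 14 f4 f4 30 14 72 20
  t3: 72 a7 f4 f4 30 14 cf 20

RES = [0x72, 0xa7, 0xf4, 0xf4, 0x30, 0x14, 0xcf, 0x20]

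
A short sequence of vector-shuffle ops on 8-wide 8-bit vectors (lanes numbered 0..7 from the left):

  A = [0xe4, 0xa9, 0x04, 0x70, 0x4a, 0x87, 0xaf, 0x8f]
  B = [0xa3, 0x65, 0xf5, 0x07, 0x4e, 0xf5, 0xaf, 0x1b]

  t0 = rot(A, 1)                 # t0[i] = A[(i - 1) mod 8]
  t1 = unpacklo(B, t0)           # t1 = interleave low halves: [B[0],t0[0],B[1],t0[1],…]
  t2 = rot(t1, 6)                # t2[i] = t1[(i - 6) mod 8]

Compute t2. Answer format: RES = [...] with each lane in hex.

t0 = [0x8f, 0xe4, 0xa9, 0x04, 0x70, 0x4a, 0x87, 0xaf]
t1 = [0xa3, 0x8f, 0x65, 0xe4, 0xf5, 0xa9, 0x07, 0x04]
t2 = [0x65, 0xe4, 0xf5, 0xa9, 0x07, 0x04, 0xa3, 0x8f]

RES = [ 0x65  0xe4  0xf5  0xa9  0x07  0x04  0xa3  0x8f ]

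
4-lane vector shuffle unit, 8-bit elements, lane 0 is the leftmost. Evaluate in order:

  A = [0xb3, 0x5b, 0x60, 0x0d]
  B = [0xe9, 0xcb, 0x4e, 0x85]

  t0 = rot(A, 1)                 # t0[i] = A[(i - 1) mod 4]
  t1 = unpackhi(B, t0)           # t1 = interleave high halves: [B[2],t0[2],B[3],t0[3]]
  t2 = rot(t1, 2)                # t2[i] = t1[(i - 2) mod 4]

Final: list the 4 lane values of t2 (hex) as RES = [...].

→ t0 |0d|b3|5b|60|
→ t1 |4e|5b|85|60|
→ t2 |85|60|4e|5b|

RES = [ 0x85  0x60  0x4e  0x5b ]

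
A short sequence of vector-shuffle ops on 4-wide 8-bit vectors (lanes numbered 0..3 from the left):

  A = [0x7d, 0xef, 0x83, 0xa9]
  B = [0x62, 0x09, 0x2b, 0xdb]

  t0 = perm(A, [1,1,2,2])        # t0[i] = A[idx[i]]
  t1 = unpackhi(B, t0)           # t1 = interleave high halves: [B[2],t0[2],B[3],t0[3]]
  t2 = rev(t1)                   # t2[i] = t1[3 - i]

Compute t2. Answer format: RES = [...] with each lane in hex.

t0 = [0xef, 0xef, 0x83, 0x83]
t1 = [0x2b, 0x83, 0xdb, 0x83]
t2 = [0x83, 0xdb, 0x83, 0x2b]

RES = [ 0x83  0xdb  0x83  0x2b ]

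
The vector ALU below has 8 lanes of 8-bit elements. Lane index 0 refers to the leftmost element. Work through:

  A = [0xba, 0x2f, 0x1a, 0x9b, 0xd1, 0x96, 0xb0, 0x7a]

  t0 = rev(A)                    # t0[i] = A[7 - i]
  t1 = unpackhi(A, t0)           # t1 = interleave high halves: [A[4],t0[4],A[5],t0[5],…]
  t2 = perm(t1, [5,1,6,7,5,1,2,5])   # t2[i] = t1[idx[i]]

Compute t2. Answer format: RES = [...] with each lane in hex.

RES = [ 0x2f  0x9b  0x7a  0xba  0x2f  0x9b  0x96  0x2f ]

  t0: 7a b0 96 d1 9b 1a 2f ba
  t1: d1 9b 96 1a b0 2f 7a ba
  t2: 2f 9b 7a ba 2f 9b 96 2f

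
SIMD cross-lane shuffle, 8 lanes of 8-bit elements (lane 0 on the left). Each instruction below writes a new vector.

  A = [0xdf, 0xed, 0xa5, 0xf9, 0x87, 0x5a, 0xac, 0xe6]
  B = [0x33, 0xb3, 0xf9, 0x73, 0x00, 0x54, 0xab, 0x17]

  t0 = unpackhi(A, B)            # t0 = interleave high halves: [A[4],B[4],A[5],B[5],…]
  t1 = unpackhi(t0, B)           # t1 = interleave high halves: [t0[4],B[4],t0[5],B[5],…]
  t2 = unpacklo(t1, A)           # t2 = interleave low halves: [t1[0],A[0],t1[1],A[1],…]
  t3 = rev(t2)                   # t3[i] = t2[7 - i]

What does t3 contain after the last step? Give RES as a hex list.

RES = [ 0xf9  0x54  0xa5  0xab  0xed  0x00  0xdf  0xac ]

  t0: 87 00 5a 54 ac ab e6 17
  t1: ac 00 ab 54 e6 ab 17 17
  t2: ac df 00 ed ab a5 54 f9
  t3: f9 54 a5 ab ed 00 df ac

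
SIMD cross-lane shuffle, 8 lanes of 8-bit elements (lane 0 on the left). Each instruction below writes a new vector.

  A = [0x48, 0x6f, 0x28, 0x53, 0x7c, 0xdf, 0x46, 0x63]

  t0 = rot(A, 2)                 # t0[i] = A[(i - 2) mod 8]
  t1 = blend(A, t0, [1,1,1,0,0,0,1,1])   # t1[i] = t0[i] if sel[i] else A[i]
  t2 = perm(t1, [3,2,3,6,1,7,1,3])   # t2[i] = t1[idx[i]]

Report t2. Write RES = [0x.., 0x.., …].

→ t0 |46|63|48|6f|28|53|7c|df|
→ t1 |46|63|48|53|7c|df|7c|df|
→ t2 |53|48|53|7c|63|df|63|53|

RES = [0x53, 0x48, 0x53, 0x7c, 0x63, 0xdf, 0x63, 0x53]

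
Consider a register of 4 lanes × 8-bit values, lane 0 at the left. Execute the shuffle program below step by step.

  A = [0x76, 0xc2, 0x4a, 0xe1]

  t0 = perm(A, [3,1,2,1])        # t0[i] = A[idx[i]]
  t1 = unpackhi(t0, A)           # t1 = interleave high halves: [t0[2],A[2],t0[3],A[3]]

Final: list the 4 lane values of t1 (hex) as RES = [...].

→ t0 |e1|c2|4a|c2|
→ t1 |4a|4a|c2|e1|

RES = [ 0x4a  0x4a  0xc2  0xe1 ]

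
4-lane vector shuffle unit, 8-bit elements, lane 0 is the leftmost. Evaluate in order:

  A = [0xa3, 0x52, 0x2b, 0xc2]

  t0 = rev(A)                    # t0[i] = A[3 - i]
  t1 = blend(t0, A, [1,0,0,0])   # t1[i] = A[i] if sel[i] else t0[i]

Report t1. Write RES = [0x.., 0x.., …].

  t0: c2 2b 52 a3
  t1: a3 2b 52 a3

RES = [0xa3, 0x2b, 0x52, 0xa3]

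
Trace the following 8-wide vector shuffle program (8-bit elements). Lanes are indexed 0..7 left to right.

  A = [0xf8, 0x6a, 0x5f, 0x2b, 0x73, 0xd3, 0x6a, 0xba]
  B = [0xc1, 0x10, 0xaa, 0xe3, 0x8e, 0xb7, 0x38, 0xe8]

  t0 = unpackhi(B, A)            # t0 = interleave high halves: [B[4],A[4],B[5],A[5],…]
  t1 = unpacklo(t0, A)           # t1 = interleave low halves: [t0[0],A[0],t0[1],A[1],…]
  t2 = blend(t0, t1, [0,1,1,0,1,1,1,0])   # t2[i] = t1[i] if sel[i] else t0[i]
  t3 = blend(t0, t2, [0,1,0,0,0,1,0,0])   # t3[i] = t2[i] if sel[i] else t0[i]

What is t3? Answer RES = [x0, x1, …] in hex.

→ t0 |8e|73|b7|d3|38|6a|e8|ba|
→ t1 |8e|f8|73|6a|b7|5f|d3|2b|
→ t2 |8e|f8|73|d3|b7|5f|d3|ba|
→ t3 |8e|f8|b7|d3|38|5f|e8|ba|

RES = [0x8e, 0xf8, 0xb7, 0xd3, 0x38, 0x5f, 0xe8, 0xba]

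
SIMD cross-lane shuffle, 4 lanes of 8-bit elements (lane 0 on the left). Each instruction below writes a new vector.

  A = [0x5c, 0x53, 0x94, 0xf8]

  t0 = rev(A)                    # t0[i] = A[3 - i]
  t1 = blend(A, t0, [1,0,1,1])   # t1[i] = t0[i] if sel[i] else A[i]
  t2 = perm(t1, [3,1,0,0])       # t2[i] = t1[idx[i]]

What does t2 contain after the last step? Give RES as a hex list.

RES = [0x5c, 0x53, 0xf8, 0xf8]

t0 = [0xf8, 0x94, 0x53, 0x5c]
t1 = [0xf8, 0x53, 0x53, 0x5c]
t2 = [0x5c, 0x53, 0xf8, 0xf8]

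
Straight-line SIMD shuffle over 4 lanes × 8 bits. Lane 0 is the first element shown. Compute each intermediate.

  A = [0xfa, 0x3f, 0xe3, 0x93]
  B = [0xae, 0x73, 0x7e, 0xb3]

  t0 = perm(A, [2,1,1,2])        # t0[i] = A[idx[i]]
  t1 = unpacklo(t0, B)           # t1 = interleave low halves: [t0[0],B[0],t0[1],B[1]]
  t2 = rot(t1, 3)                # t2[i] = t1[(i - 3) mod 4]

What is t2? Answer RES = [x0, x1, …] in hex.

t0 = [0xe3, 0x3f, 0x3f, 0xe3]
t1 = [0xe3, 0xae, 0x3f, 0x73]
t2 = [0xae, 0x3f, 0x73, 0xe3]

RES = [0xae, 0x3f, 0x73, 0xe3]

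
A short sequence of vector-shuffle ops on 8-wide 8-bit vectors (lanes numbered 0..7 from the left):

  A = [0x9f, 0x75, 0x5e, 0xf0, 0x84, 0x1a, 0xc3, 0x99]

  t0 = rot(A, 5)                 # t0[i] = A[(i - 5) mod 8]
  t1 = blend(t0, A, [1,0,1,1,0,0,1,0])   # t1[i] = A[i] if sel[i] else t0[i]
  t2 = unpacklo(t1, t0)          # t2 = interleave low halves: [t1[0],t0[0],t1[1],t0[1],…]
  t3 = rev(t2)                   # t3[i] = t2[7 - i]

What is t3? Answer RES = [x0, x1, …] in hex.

RES = [ 0xc3  0xf0  0x1a  0x5e  0x84  0x84  0xf0  0x9f ]

→ t0 |f0|84|1a|c3|99|9f|75|5e|
→ t1 |9f|84|5e|f0|99|9f|c3|5e|
→ t2 |9f|f0|84|84|5e|1a|f0|c3|
→ t3 |c3|f0|1a|5e|84|84|f0|9f|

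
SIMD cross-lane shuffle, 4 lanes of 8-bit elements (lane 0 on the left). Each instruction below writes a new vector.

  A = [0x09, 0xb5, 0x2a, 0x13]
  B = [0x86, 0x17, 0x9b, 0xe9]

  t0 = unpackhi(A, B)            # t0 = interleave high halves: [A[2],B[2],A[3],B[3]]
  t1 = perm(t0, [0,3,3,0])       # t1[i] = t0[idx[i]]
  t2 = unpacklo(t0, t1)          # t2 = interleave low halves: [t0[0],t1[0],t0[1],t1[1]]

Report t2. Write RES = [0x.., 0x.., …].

RES = [ 0x2a  0x2a  0x9b  0xe9 ]

→ t0 |2a|9b|13|e9|
→ t1 |2a|e9|e9|2a|
→ t2 |2a|2a|9b|e9|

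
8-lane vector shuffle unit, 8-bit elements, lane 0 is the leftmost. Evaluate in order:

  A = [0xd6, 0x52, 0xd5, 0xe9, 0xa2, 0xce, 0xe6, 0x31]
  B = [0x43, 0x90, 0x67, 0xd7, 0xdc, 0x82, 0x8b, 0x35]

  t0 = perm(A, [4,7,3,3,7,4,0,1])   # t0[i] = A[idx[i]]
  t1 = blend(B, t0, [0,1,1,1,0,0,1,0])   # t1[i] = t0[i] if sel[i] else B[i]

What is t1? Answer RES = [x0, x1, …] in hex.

RES = [0x43, 0x31, 0xe9, 0xe9, 0xdc, 0x82, 0xd6, 0x35]

t0 = [0xa2, 0x31, 0xe9, 0xe9, 0x31, 0xa2, 0xd6, 0x52]
t1 = [0x43, 0x31, 0xe9, 0xe9, 0xdc, 0x82, 0xd6, 0x35]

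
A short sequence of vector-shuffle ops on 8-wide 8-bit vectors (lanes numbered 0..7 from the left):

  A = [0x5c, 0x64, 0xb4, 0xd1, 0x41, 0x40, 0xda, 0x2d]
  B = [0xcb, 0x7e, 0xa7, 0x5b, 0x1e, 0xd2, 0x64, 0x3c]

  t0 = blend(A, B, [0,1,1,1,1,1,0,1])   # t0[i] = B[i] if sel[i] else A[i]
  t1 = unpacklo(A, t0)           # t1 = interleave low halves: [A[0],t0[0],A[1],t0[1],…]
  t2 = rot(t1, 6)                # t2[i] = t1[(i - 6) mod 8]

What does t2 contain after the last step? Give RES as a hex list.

RES = [0x64, 0x7e, 0xb4, 0xa7, 0xd1, 0x5b, 0x5c, 0x5c]

t0 = [0x5c, 0x7e, 0xa7, 0x5b, 0x1e, 0xd2, 0xda, 0x3c]
t1 = [0x5c, 0x5c, 0x64, 0x7e, 0xb4, 0xa7, 0xd1, 0x5b]
t2 = [0x64, 0x7e, 0xb4, 0xa7, 0xd1, 0x5b, 0x5c, 0x5c]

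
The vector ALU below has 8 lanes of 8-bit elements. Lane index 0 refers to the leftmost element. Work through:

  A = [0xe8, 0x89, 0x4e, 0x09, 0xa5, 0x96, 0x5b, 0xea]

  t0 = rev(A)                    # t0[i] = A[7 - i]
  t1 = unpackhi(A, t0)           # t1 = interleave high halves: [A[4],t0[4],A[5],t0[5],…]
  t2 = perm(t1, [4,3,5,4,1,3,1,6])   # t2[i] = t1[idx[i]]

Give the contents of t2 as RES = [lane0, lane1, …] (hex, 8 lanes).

RES = [0x5b, 0x4e, 0x89, 0x5b, 0x09, 0x4e, 0x09, 0xea]

→ t0 |ea|5b|96|a5|09|4e|89|e8|
→ t1 |a5|09|96|4e|5b|89|ea|e8|
→ t2 |5b|4e|89|5b|09|4e|09|ea|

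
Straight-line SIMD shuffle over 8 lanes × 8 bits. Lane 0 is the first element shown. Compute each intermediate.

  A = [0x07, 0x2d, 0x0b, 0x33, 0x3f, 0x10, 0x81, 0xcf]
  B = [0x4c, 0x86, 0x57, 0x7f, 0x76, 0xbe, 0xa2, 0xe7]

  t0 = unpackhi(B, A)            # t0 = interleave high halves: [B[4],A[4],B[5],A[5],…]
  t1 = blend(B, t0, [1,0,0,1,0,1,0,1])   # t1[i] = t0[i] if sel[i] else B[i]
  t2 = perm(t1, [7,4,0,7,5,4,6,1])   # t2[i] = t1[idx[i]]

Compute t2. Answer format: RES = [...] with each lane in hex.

→ t0 |76|3f|be|10|a2|81|e7|cf|
→ t1 |76|86|57|10|76|81|a2|cf|
→ t2 |cf|76|76|cf|81|76|a2|86|

RES = [0xcf, 0x76, 0x76, 0xcf, 0x81, 0x76, 0xa2, 0x86]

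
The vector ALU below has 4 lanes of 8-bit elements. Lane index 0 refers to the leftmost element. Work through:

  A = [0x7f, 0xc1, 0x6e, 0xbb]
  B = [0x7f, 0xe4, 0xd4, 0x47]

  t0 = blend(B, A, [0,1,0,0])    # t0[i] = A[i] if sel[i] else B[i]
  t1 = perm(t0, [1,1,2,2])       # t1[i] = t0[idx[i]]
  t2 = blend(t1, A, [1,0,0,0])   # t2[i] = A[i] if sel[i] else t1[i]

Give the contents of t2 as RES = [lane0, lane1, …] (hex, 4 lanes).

→ t0 |7f|c1|d4|47|
→ t1 |c1|c1|d4|d4|
→ t2 |7f|c1|d4|d4|

RES = [ 0x7f  0xc1  0xd4  0xd4 ]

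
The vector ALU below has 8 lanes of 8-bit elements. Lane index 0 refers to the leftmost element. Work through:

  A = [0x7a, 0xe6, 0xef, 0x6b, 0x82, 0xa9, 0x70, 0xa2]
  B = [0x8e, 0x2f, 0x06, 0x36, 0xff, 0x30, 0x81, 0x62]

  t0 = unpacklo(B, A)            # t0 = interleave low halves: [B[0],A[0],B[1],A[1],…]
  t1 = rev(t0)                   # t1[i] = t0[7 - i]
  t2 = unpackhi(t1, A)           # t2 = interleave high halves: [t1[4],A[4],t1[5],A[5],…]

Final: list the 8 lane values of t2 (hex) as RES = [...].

t0 = [0x8e, 0x7a, 0x2f, 0xe6, 0x06, 0xef, 0x36, 0x6b]
t1 = [0x6b, 0x36, 0xef, 0x06, 0xe6, 0x2f, 0x7a, 0x8e]
t2 = [0xe6, 0x82, 0x2f, 0xa9, 0x7a, 0x70, 0x8e, 0xa2]

RES = [0xe6, 0x82, 0x2f, 0xa9, 0x7a, 0x70, 0x8e, 0xa2]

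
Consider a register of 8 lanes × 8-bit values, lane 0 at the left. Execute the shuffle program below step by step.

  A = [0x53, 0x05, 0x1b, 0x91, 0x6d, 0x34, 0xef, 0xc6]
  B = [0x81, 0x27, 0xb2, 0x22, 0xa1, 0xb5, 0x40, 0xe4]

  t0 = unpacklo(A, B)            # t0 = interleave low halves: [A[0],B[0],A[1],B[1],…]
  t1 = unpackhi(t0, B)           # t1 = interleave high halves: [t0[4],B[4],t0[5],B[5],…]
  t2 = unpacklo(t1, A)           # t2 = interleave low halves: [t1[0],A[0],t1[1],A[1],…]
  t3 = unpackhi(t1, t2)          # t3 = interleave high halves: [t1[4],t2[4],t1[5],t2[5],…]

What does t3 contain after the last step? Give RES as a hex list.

RES = [ 0x91  0xb2  0x40  0x1b  0x22  0xb5  0xe4  0x91 ]

  t0: 53 81 05 27 1b b2 91 22
  t1: 1b a1 b2 b5 91 40 22 e4
  t2: 1b 53 a1 05 b2 1b b5 91
  t3: 91 b2 40 1b 22 b5 e4 91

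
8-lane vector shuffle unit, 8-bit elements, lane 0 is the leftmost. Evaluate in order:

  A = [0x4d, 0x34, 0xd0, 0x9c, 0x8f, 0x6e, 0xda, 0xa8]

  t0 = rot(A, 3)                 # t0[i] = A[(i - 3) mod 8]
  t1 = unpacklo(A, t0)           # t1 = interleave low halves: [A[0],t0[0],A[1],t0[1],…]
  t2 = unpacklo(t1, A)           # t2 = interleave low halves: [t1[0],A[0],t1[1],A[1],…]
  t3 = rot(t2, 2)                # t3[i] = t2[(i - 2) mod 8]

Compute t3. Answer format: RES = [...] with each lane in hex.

RES = [0xda, 0x9c, 0x4d, 0x4d, 0x6e, 0x34, 0x34, 0xd0]

  t0: 6e da a8 4d 34 d0 9c 8f
  t1: 4d 6e 34 da d0 a8 9c 4d
  t2: 4d 4d 6e 34 34 d0 da 9c
  t3: da 9c 4d 4d 6e 34 34 d0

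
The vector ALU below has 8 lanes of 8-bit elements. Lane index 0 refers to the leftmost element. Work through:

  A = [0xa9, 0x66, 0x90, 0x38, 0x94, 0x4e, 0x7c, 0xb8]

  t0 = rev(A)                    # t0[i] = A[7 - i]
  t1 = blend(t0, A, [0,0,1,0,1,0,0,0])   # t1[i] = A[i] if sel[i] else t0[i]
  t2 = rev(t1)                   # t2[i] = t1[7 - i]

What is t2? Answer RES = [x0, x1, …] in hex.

RES = [0xa9, 0x66, 0x90, 0x94, 0x94, 0x90, 0x7c, 0xb8]

→ t0 |b8|7c|4e|94|38|90|66|a9|
→ t1 |b8|7c|90|94|94|90|66|a9|
→ t2 |a9|66|90|94|94|90|7c|b8|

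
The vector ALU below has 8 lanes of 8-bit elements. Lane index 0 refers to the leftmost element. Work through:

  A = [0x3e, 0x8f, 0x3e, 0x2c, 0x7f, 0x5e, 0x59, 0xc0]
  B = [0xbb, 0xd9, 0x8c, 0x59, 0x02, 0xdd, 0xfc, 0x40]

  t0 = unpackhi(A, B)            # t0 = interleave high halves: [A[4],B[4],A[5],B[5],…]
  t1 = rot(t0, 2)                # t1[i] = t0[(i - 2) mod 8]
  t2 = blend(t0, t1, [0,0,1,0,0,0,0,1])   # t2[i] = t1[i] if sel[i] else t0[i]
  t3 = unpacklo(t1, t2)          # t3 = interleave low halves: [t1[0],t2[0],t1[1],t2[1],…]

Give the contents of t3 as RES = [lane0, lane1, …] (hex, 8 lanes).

RES = [ 0xc0  0x7f  0x40  0x02  0x7f  0x7f  0x02  0xdd ]

  t0: 7f 02 5e dd 59 fc c0 40
  t1: c0 40 7f 02 5e dd 59 fc
  t2: 7f 02 7f dd 59 fc c0 fc
  t3: c0 7f 40 02 7f 7f 02 dd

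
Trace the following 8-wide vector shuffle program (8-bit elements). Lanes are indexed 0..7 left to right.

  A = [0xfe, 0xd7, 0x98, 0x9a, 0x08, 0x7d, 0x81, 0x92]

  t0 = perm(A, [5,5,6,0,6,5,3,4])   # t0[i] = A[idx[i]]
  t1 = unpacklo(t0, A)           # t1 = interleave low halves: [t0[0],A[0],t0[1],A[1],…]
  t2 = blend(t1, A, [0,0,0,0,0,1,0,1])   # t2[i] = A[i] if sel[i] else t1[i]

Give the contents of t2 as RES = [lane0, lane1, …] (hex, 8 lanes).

RES = [ 0x7d  0xfe  0x7d  0xd7  0x81  0x7d  0xfe  0x92 ]

t0 = [0x7d, 0x7d, 0x81, 0xfe, 0x81, 0x7d, 0x9a, 0x08]
t1 = [0x7d, 0xfe, 0x7d, 0xd7, 0x81, 0x98, 0xfe, 0x9a]
t2 = [0x7d, 0xfe, 0x7d, 0xd7, 0x81, 0x7d, 0xfe, 0x92]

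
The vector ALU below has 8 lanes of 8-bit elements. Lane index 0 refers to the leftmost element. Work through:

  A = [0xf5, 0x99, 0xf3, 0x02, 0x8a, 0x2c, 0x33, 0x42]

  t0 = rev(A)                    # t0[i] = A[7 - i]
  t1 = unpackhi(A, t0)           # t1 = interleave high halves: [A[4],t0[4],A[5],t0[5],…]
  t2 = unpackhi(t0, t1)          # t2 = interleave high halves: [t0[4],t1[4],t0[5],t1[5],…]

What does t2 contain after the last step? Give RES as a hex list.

RES = [0x02, 0x33, 0xf3, 0x99, 0x99, 0x42, 0xf5, 0xf5]

→ t0 |42|33|2c|8a|02|f3|99|f5|
→ t1 |8a|02|2c|f3|33|99|42|f5|
→ t2 |02|33|f3|99|99|42|f5|f5|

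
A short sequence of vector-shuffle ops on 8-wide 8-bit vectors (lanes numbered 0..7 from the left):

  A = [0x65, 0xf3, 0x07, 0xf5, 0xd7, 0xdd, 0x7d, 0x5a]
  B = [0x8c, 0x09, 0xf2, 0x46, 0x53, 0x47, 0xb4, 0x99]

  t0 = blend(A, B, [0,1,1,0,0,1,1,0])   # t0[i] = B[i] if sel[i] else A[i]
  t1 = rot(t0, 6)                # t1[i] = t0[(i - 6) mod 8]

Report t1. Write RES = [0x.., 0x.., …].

RES = [0xf2, 0xf5, 0xd7, 0x47, 0xb4, 0x5a, 0x65, 0x09]

t0 = [0x65, 0x09, 0xf2, 0xf5, 0xd7, 0x47, 0xb4, 0x5a]
t1 = [0xf2, 0xf5, 0xd7, 0x47, 0xb4, 0x5a, 0x65, 0x09]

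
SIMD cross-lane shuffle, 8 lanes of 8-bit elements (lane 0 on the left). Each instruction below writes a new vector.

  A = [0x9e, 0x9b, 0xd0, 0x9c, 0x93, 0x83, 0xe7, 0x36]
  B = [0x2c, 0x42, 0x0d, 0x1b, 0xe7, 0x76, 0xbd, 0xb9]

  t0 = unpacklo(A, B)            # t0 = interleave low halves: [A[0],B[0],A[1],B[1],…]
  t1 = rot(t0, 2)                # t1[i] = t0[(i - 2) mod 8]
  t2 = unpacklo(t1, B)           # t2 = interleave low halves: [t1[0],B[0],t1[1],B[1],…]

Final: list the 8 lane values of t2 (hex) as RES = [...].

  t0: 9e 2c 9b 42 d0 0d 9c 1b
  t1: 9c 1b 9e 2c 9b 42 d0 0d
  t2: 9c 2c 1b 42 9e 0d 2c 1b

RES = [0x9c, 0x2c, 0x1b, 0x42, 0x9e, 0x0d, 0x2c, 0x1b]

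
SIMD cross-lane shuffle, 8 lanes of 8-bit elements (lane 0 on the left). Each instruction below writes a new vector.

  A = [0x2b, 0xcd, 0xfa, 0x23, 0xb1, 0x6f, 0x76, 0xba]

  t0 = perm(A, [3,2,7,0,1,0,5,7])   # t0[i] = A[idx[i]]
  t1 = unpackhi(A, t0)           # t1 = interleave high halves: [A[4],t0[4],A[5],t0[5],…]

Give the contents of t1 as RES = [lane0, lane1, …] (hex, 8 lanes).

→ t0 |23|fa|ba|2b|cd|2b|6f|ba|
→ t1 |b1|cd|6f|2b|76|6f|ba|ba|

RES = [0xb1, 0xcd, 0x6f, 0x2b, 0x76, 0x6f, 0xba, 0xba]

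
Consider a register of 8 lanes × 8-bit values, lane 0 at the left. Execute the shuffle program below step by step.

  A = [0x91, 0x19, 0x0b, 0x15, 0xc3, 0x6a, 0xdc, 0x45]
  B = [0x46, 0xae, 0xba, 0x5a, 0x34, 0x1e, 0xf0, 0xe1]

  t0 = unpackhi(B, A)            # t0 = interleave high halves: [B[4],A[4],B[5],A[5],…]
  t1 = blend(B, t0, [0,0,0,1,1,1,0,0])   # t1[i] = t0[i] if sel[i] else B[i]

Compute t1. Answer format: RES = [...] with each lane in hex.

RES = [ 0x46  0xae  0xba  0x6a  0xf0  0xdc  0xf0  0xe1 ]

→ t0 |34|c3|1e|6a|f0|dc|e1|45|
→ t1 |46|ae|ba|6a|f0|dc|f0|e1|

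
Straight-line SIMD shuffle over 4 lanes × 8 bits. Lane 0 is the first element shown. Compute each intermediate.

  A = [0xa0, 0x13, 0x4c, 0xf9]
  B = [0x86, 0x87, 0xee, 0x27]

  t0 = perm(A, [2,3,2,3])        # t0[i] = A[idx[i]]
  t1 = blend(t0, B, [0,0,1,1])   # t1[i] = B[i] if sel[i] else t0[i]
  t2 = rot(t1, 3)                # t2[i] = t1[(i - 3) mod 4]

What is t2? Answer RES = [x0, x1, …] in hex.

RES = [ 0xf9  0xee  0x27  0x4c ]

  t0: 4c f9 4c f9
  t1: 4c f9 ee 27
  t2: f9 ee 27 4c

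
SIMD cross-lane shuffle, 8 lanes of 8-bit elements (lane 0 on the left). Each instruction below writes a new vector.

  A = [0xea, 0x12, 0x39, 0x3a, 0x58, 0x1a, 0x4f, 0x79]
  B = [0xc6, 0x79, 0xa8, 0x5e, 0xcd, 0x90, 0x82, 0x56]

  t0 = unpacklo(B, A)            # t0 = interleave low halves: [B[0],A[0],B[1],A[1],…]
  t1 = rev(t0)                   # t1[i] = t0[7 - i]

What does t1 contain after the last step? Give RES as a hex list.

RES = [0x3a, 0x5e, 0x39, 0xa8, 0x12, 0x79, 0xea, 0xc6]

t0 = [0xc6, 0xea, 0x79, 0x12, 0xa8, 0x39, 0x5e, 0x3a]
t1 = [0x3a, 0x5e, 0x39, 0xa8, 0x12, 0x79, 0xea, 0xc6]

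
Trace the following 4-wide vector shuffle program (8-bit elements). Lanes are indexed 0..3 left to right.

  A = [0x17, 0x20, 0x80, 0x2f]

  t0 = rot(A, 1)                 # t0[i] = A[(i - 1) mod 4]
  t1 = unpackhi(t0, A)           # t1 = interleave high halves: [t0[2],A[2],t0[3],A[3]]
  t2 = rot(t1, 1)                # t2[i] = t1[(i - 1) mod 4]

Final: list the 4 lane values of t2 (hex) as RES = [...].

t0 = [0x2f, 0x17, 0x20, 0x80]
t1 = [0x20, 0x80, 0x80, 0x2f]
t2 = [0x2f, 0x20, 0x80, 0x80]

RES = [0x2f, 0x20, 0x80, 0x80]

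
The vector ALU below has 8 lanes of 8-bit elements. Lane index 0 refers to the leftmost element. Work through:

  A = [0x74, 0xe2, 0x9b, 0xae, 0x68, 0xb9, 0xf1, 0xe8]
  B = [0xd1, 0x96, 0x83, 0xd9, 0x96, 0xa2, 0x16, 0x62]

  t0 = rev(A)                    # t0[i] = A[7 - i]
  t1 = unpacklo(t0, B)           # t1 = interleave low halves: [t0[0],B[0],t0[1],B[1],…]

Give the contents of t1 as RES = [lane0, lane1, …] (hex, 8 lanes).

RES = [0xe8, 0xd1, 0xf1, 0x96, 0xb9, 0x83, 0x68, 0xd9]

  t0: e8 f1 b9 68 ae 9b e2 74
  t1: e8 d1 f1 96 b9 83 68 d9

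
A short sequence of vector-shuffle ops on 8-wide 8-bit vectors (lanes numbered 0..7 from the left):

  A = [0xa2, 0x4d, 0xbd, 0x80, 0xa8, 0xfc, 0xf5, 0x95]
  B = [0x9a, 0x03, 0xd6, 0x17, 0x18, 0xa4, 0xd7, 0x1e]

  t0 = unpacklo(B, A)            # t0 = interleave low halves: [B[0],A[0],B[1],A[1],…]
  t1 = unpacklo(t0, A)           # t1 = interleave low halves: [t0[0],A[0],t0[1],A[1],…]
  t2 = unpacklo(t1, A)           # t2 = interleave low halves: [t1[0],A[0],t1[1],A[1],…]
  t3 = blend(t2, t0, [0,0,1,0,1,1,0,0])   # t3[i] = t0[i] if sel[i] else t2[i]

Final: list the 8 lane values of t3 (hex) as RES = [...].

→ t0 |9a|a2|03|4d|d6|bd|17|80|
→ t1 |9a|a2|a2|4d|03|bd|4d|80|
→ t2 |9a|a2|a2|4d|a2|bd|4d|80|
→ t3 |9a|a2|03|4d|d6|bd|4d|80|

RES = [ 0x9a  0xa2  0x03  0x4d  0xd6  0xbd  0x4d  0x80 ]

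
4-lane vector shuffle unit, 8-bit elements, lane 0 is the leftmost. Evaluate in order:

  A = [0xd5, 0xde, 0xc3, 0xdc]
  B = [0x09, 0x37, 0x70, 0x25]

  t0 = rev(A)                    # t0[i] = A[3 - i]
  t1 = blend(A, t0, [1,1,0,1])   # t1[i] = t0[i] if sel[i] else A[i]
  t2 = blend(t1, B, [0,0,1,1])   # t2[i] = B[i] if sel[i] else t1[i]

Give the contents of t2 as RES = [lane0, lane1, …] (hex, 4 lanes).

RES = [ 0xdc  0xc3  0x70  0x25 ]

t0 = [0xdc, 0xc3, 0xde, 0xd5]
t1 = [0xdc, 0xc3, 0xc3, 0xd5]
t2 = [0xdc, 0xc3, 0x70, 0x25]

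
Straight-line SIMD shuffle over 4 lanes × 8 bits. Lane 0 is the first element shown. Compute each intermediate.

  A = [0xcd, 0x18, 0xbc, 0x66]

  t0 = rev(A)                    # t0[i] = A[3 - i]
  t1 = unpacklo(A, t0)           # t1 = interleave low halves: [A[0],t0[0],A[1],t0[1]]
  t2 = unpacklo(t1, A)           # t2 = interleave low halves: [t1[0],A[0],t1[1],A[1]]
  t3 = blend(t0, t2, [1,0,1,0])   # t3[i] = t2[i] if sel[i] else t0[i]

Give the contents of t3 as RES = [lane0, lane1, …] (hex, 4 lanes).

RES = [0xcd, 0xbc, 0x66, 0xcd]

t0 = [0x66, 0xbc, 0x18, 0xcd]
t1 = [0xcd, 0x66, 0x18, 0xbc]
t2 = [0xcd, 0xcd, 0x66, 0x18]
t3 = [0xcd, 0xbc, 0x66, 0xcd]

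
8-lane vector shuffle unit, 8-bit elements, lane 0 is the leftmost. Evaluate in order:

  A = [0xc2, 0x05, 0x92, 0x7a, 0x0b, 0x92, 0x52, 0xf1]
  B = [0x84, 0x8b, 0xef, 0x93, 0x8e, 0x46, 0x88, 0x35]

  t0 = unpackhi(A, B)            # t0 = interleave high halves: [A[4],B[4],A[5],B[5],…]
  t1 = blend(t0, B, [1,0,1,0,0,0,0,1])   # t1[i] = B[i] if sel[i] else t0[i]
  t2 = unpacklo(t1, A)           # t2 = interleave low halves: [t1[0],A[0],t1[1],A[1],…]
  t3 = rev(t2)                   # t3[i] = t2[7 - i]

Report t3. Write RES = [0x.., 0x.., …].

RES = [ 0x7a  0x46  0x92  0xef  0x05  0x8e  0xc2  0x84 ]

t0 = [0x0b, 0x8e, 0x92, 0x46, 0x52, 0x88, 0xf1, 0x35]
t1 = [0x84, 0x8e, 0xef, 0x46, 0x52, 0x88, 0xf1, 0x35]
t2 = [0x84, 0xc2, 0x8e, 0x05, 0xef, 0x92, 0x46, 0x7a]
t3 = [0x7a, 0x46, 0x92, 0xef, 0x05, 0x8e, 0xc2, 0x84]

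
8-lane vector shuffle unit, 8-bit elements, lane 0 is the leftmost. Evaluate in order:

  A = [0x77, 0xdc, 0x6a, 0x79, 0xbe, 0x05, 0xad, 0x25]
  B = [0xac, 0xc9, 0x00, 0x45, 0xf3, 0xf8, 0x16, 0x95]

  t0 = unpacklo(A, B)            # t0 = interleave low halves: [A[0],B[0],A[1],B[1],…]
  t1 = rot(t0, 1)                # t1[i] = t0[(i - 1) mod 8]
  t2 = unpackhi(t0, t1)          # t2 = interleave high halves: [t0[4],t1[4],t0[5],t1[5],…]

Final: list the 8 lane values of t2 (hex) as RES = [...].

t0 = [0x77, 0xac, 0xdc, 0xc9, 0x6a, 0x00, 0x79, 0x45]
t1 = [0x45, 0x77, 0xac, 0xdc, 0xc9, 0x6a, 0x00, 0x79]
t2 = [0x6a, 0xc9, 0x00, 0x6a, 0x79, 0x00, 0x45, 0x79]

RES = [ 0x6a  0xc9  0x00  0x6a  0x79  0x00  0x45  0x79 ]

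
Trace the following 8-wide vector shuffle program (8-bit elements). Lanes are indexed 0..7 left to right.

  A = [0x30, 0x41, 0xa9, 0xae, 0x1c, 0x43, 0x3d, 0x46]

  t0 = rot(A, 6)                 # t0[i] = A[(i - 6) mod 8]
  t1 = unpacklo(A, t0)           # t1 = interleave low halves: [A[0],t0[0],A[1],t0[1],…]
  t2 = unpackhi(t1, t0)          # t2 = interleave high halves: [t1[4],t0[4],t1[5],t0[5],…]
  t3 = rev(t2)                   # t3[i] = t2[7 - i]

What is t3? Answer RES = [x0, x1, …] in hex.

t0 = [0xa9, 0xae, 0x1c, 0x43, 0x3d, 0x46, 0x30, 0x41]
t1 = [0x30, 0xa9, 0x41, 0xae, 0xa9, 0x1c, 0xae, 0x43]
t2 = [0xa9, 0x3d, 0x1c, 0x46, 0xae, 0x30, 0x43, 0x41]
t3 = [0x41, 0x43, 0x30, 0xae, 0x46, 0x1c, 0x3d, 0xa9]

RES = [ 0x41  0x43  0x30  0xae  0x46  0x1c  0x3d  0xa9 ]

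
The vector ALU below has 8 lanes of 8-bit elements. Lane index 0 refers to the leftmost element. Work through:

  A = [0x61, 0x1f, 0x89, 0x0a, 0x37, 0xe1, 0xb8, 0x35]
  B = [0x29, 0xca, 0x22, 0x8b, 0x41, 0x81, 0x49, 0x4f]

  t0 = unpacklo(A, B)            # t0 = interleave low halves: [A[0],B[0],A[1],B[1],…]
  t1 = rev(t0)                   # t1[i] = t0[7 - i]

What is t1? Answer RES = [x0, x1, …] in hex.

RES = [ 0x8b  0x0a  0x22  0x89  0xca  0x1f  0x29  0x61 ]

  t0: 61 29 1f ca 89 22 0a 8b
  t1: 8b 0a 22 89 ca 1f 29 61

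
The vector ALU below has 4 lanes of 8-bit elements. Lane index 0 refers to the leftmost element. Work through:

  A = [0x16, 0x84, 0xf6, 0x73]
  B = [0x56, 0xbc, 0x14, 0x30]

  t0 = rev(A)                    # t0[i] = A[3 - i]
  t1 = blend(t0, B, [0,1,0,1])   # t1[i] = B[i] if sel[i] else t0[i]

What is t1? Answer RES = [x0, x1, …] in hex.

  t0: 73 f6 84 16
  t1: 73 bc 84 30

RES = [ 0x73  0xbc  0x84  0x30 ]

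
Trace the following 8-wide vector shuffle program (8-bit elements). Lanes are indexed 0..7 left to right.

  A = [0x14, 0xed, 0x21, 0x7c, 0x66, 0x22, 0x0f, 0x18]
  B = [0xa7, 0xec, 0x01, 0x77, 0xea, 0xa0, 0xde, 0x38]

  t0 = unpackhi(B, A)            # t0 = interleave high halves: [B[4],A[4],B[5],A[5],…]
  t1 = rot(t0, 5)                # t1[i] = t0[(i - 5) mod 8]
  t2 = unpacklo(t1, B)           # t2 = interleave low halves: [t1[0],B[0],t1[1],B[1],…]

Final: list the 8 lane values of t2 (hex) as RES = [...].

→ t0 |ea|66|a0|22|de|0f|38|18|
→ t1 |22|de|0f|38|18|ea|66|a0|
→ t2 |22|a7|de|ec|0f|01|38|77|

RES = [0x22, 0xa7, 0xde, 0xec, 0x0f, 0x01, 0x38, 0x77]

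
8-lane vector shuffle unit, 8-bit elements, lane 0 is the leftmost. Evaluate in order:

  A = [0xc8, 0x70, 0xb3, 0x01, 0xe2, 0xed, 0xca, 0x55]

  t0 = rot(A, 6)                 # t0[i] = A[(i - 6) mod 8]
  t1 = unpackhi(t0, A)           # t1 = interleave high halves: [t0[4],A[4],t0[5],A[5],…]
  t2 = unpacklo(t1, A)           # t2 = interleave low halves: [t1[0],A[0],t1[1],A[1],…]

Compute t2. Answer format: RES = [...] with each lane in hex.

RES = [0xca, 0xc8, 0xe2, 0x70, 0x55, 0xb3, 0xed, 0x01]

  t0: b3 01 e2 ed ca 55 c8 70
  t1: ca e2 55 ed c8 ca 70 55
  t2: ca c8 e2 70 55 b3 ed 01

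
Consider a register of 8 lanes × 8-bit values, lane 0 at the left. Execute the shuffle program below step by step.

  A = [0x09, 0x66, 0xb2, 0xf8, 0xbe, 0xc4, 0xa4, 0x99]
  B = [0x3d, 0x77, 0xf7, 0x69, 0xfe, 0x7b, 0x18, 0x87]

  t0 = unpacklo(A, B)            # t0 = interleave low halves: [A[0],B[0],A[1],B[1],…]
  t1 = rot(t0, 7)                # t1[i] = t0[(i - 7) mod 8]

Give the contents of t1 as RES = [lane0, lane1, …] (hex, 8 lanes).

RES = [ 0x3d  0x66  0x77  0xb2  0xf7  0xf8  0x69  0x09 ]

  t0: 09 3d 66 77 b2 f7 f8 69
  t1: 3d 66 77 b2 f7 f8 69 09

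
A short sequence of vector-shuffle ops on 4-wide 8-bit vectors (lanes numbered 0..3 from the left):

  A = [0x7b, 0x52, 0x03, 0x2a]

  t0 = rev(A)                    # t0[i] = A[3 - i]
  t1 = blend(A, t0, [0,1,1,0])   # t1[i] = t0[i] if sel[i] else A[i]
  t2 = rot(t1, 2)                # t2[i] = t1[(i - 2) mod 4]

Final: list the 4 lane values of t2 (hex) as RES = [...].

→ t0 |2a|03|52|7b|
→ t1 |7b|03|52|2a|
→ t2 |52|2a|7b|03|

RES = [ 0x52  0x2a  0x7b  0x03 ]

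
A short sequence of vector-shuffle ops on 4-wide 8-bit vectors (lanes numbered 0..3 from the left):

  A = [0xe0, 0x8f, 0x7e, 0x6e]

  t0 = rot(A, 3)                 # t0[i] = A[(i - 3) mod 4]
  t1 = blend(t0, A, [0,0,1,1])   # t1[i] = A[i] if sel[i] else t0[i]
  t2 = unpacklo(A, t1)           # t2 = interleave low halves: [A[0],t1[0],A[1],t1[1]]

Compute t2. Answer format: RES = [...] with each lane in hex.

RES = [ 0xe0  0x8f  0x8f  0x7e ]

  t0: 8f 7e 6e e0
  t1: 8f 7e 7e 6e
  t2: e0 8f 8f 7e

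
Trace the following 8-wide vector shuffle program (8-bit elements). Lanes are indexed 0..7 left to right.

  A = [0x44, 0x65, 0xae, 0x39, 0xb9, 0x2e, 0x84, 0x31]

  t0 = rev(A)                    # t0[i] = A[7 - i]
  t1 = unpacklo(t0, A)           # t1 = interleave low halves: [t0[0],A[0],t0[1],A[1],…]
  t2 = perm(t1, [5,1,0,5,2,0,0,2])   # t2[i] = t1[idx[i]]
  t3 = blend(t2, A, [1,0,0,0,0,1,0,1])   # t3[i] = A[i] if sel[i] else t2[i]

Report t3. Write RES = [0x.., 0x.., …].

→ t0 |31|84|2e|b9|39|ae|65|44|
→ t1 |31|44|84|65|2e|ae|b9|39|
→ t2 |ae|44|31|ae|84|31|31|84|
→ t3 |44|44|31|ae|84|2e|31|31|

RES = [ 0x44  0x44  0x31  0xae  0x84  0x2e  0x31  0x31 ]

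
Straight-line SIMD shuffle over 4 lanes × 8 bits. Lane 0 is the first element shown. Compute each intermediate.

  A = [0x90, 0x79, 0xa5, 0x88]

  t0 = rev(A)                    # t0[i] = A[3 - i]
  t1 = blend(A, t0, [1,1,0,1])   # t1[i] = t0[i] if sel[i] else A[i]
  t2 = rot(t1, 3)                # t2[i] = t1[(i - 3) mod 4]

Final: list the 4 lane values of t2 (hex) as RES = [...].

  t0: 88 a5 79 90
  t1: 88 a5 a5 90
  t2: a5 a5 90 88

RES = [ 0xa5  0xa5  0x90  0x88 ]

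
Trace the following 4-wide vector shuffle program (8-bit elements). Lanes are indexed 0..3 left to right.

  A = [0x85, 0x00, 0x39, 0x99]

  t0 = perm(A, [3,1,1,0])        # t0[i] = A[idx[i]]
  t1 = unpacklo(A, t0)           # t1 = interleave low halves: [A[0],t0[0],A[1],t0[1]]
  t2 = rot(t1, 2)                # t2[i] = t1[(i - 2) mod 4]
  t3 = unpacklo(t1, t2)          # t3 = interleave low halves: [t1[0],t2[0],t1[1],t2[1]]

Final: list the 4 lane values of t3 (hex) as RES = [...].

RES = [0x85, 0x00, 0x99, 0x00]

  t0: 99 00 00 85
  t1: 85 99 00 00
  t2: 00 00 85 99
  t3: 85 00 99 00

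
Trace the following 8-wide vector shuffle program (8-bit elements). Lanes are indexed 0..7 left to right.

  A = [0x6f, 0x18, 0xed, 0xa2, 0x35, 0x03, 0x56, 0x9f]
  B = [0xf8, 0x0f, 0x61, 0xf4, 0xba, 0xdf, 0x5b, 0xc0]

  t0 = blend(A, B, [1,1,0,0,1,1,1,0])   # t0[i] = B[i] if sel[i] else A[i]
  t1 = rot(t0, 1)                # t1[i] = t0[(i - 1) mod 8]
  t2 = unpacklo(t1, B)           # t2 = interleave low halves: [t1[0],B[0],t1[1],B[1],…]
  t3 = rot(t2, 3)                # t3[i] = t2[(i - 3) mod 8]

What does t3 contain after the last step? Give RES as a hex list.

  t0: f8 0f ed a2 ba df 5b 9f
  t1: 9f f8 0f ed a2 ba df 5b
  t2: 9f f8 f8 0f 0f 61 ed f4
  t3: 61 ed f4 9f f8 f8 0f 0f

RES = [0x61, 0xed, 0xf4, 0x9f, 0xf8, 0xf8, 0x0f, 0x0f]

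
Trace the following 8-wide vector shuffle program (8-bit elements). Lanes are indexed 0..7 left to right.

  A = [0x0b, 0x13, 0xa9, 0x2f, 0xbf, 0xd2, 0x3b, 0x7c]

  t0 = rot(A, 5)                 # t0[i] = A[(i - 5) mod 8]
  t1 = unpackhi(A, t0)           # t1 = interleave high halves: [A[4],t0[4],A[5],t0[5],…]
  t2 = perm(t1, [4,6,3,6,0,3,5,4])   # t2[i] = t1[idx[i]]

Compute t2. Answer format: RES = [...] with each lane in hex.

  t0: 2f bf d2 3b 7c 0b 13 a9
  t1: bf 7c d2 0b 3b 13 7c a9
  t2: 3b 7c 0b 7c bf 0b 13 3b

RES = [ 0x3b  0x7c  0x0b  0x7c  0xbf  0x0b  0x13  0x3b ]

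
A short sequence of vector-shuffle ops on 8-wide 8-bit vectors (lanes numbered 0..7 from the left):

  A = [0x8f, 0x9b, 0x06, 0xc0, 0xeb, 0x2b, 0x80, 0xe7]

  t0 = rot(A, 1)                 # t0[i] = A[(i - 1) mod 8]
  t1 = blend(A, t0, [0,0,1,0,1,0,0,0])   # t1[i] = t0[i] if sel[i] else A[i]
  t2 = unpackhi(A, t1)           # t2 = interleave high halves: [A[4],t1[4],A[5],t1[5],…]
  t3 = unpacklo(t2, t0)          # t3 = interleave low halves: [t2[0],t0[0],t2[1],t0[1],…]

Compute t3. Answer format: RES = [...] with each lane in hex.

→ t0 |e7|8f|9b|06|c0|eb|2b|80|
→ t1 |8f|9b|9b|c0|c0|2b|80|e7|
→ t2 |eb|c0|2b|2b|80|80|e7|e7|
→ t3 |eb|e7|c0|8f|2b|9b|2b|06|

RES = [ 0xeb  0xe7  0xc0  0x8f  0x2b  0x9b  0x2b  0x06 ]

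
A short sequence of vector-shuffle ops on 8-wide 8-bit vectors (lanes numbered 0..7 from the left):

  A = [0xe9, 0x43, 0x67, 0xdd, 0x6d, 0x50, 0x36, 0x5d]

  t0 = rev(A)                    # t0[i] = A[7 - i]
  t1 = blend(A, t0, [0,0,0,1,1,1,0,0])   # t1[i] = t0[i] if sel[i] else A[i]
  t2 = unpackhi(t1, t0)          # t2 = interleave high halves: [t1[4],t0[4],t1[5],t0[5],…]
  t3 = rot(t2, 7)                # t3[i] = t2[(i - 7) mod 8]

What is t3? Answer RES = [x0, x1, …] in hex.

  t0: 5d 36 50 6d dd 67 43 e9
  t1: e9 43 67 6d dd 67 36 5d
  t2: dd dd 67 67 36 43 5d e9
  t3: dd 67 67 36 43 5d e9 dd

RES = [0xdd, 0x67, 0x67, 0x36, 0x43, 0x5d, 0xe9, 0xdd]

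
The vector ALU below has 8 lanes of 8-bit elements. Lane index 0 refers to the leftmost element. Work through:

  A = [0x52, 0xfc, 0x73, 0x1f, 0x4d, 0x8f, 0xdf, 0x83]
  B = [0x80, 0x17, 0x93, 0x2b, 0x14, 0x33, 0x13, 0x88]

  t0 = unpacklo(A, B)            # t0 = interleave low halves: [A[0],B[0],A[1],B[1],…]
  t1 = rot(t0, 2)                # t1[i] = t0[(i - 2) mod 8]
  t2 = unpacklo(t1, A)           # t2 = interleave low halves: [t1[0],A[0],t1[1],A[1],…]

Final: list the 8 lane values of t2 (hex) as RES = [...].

t0 = [0x52, 0x80, 0xfc, 0x17, 0x73, 0x93, 0x1f, 0x2b]
t1 = [0x1f, 0x2b, 0x52, 0x80, 0xfc, 0x17, 0x73, 0x93]
t2 = [0x1f, 0x52, 0x2b, 0xfc, 0x52, 0x73, 0x80, 0x1f]

RES = [ 0x1f  0x52  0x2b  0xfc  0x52  0x73  0x80  0x1f ]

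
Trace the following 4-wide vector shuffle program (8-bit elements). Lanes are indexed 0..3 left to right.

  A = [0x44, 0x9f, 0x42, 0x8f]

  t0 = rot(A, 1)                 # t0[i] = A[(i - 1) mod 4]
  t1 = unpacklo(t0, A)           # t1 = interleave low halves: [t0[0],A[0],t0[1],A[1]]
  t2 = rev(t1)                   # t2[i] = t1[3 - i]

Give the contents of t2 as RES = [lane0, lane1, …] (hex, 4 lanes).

RES = [0x9f, 0x44, 0x44, 0x8f]

→ t0 |8f|44|9f|42|
→ t1 |8f|44|44|9f|
→ t2 |9f|44|44|8f|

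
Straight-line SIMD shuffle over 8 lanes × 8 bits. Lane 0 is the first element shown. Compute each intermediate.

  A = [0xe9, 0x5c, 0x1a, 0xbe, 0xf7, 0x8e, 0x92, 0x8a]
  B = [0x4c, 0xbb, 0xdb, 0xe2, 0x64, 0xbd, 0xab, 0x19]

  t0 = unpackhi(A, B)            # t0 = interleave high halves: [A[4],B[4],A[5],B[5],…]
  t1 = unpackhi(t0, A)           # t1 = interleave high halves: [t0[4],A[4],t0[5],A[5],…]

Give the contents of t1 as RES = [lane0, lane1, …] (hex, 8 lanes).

t0 = [0xf7, 0x64, 0x8e, 0xbd, 0x92, 0xab, 0x8a, 0x19]
t1 = [0x92, 0xf7, 0xab, 0x8e, 0x8a, 0x92, 0x19, 0x8a]

RES = [0x92, 0xf7, 0xab, 0x8e, 0x8a, 0x92, 0x19, 0x8a]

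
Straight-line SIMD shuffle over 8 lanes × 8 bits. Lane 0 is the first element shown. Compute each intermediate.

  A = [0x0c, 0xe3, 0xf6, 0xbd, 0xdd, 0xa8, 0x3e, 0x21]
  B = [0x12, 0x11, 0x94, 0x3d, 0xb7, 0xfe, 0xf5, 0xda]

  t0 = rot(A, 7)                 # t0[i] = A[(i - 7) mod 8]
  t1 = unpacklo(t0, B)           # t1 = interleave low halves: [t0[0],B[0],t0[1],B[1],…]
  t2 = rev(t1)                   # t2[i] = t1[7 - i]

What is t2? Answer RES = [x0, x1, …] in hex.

RES = [ 0x3d  0xdd  0x94  0xbd  0x11  0xf6  0x12  0xe3 ]

→ t0 |e3|f6|bd|dd|a8|3e|21|0c|
→ t1 |e3|12|f6|11|bd|94|dd|3d|
→ t2 |3d|dd|94|bd|11|f6|12|e3|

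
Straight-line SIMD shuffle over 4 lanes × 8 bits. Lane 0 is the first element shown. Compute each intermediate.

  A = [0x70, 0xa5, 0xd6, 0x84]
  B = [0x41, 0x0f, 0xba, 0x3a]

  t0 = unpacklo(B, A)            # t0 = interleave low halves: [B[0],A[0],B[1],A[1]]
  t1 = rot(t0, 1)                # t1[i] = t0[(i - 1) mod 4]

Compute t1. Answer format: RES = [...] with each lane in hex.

RES = [0xa5, 0x41, 0x70, 0x0f]

  t0: 41 70 0f a5
  t1: a5 41 70 0f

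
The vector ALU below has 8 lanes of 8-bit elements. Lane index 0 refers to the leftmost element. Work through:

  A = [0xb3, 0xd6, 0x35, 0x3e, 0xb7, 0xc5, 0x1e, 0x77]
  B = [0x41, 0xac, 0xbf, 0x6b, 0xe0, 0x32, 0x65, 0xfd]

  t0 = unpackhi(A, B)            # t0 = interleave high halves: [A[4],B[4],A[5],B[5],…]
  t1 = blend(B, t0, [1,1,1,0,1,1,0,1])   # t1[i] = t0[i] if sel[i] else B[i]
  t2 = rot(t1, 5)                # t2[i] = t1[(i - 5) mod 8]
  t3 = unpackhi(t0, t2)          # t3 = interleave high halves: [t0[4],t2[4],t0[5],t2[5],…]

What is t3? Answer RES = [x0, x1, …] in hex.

RES = [0x1e, 0xfd, 0x65, 0xb7, 0x77, 0xe0, 0xfd, 0xc5]

  t0: b7 e0 c5 32 1e 65 77 fd
  t1: b7 e0 c5 6b 1e 65 65 fd
  t2: 6b 1e 65 65 fd b7 e0 c5
  t3: 1e fd 65 b7 77 e0 fd c5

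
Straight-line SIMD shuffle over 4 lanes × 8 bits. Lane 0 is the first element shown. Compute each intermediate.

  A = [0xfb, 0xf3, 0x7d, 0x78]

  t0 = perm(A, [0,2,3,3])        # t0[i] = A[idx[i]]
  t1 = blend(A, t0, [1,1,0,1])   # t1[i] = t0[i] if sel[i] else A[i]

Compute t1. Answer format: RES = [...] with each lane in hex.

t0 = [0xfb, 0x7d, 0x78, 0x78]
t1 = [0xfb, 0x7d, 0x7d, 0x78]

RES = [0xfb, 0x7d, 0x7d, 0x78]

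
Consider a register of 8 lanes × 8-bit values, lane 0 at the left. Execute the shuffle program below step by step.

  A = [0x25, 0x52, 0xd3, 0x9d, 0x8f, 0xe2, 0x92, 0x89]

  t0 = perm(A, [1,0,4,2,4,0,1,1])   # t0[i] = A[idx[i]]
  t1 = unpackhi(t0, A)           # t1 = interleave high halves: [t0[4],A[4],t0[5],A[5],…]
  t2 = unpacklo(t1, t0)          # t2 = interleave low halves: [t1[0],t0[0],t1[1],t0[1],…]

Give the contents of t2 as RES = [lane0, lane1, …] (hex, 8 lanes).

RES = [0x8f, 0x52, 0x8f, 0x25, 0x25, 0x8f, 0xe2, 0xd3]

  t0: 52 25 8f d3 8f 25 52 52
  t1: 8f 8f 25 e2 52 92 52 89
  t2: 8f 52 8f 25 25 8f e2 d3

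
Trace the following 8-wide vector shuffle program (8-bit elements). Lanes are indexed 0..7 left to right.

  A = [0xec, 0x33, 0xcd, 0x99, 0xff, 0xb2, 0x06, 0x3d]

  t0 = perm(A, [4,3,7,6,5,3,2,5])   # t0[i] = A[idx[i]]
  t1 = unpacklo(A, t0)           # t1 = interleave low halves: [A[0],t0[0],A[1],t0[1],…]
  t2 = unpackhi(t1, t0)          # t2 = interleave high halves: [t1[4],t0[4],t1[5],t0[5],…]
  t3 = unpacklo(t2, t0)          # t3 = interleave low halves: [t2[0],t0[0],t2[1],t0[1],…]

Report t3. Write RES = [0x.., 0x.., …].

RES = [0xcd, 0xff, 0xb2, 0x99, 0x3d, 0x3d, 0x99, 0x06]

→ t0 |ff|99|3d|06|b2|99|cd|b2|
→ t1 |ec|ff|33|99|cd|3d|99|06|
→ t2 |cd|b2|3d|99|99|cd|06|b2|
→ t3 |cd|ff|b2|99|3d|3d|99|06|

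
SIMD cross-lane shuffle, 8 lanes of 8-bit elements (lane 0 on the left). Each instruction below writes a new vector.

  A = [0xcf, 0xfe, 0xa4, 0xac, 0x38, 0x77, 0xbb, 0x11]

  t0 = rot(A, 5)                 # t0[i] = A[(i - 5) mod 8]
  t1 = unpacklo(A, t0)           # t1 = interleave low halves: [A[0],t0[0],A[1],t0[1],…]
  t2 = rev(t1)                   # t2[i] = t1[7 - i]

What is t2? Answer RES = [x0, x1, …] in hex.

RES = [0xbb, 0xac, 0x77, 0xa4, 0x38, 0xfe, 0xac, 0xcf]

t0 = [0xac, 0x38, 0x77, 0xbb, 0x11, 0xcf, 0xfe, 0xa4]
t1 = [0xcf, 0xac, 0xfe, 0x38, 0xa4, 0x77, 0xac, 0xbb]
t2 = [0xbb, 0xac, 0x77, 0xa4, 0x38, 0xfe, 0xac, 0xcf]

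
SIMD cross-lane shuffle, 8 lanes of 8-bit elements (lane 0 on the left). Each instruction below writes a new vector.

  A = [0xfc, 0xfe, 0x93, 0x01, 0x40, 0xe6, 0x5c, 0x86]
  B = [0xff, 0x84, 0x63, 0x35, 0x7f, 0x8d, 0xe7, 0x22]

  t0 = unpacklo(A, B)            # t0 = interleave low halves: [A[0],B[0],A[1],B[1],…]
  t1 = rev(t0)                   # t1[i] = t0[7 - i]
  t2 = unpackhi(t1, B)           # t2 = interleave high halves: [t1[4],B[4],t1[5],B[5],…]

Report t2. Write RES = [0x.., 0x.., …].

RES = [ 0x84  0x7f  0xfe  0x8d  0xff  0xe7  0xfc  0x22 ]

t0 = [0xfc, 0xff, 0xfe, 0x84, 0x93, 0x63, 0x01, 0x35]
t1 = [0x35, 0x01, 0x63, 0x93, 0x84, 0xfe, 0xff, 0xfc]
t2 = [0x84, 0x7f, 0xfe, 0x8d, 0xff, 0xe7, 0xfc, 0x22]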